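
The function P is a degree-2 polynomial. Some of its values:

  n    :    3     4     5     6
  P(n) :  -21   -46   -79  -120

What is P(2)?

-4

Write P(n) = an² + bn + c; the 4 given values yield a linear system in the 3 coefficients.
Solving, P(n) = -4n² + 3n + 6.
Then P(2) = -4.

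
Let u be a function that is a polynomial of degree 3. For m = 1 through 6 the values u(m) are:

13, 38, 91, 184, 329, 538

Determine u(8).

1196

First differences: 25, 53, 93, 145, 209. Second differences: 28, 40, 52, 64. Third differences: 12, 12, 12.
Level-3 differences are constant, so u has degree 3.
Fitting a degree-3 polynomial gives u(m) = 2m³ + 2m² + 5m + 4.
Then u(8) = 1196.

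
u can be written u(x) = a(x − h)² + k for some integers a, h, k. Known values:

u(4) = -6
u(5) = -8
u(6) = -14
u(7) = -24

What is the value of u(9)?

First differences -2, -6, -10; second difference -4 = 2a, so a = -2.
Expanding, the x-coefficient is −2ah = 4h; matching it to the data gives h = 4, and then k = -6.
So u(x) = -2(x − 4)² − 6.
u(9) = -2·5² − 6 = -56.

-56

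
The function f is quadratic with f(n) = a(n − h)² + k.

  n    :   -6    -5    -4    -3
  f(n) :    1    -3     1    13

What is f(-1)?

First differences -4, 4, 12; second difference 8 = 2a, so a = 4.
Expanding, the n-coefficient is −2ah = -8h; matching it to the data gives h = -5, and then k = -3.
So f(n) = 4(n + 5)² − 3.
f(-1) = 4·4² − 3 = 61.

61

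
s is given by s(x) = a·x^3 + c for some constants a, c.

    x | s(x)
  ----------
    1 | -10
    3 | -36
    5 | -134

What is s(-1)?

-8

From s(1) = -10 and s(3) = -36: 1a + c = -10 and 27a + c = -36.
Subtracting: 26a = -26, so a = -1; then c = -10 − (-1)·1 = -9.
So s(x) = -1x³ − 9, and s(-1) = -8.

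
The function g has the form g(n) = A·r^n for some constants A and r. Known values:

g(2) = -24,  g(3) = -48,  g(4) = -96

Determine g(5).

Consecutive ratio: -48/(-24) = 2, and -96/(-48) = 2, so r = 2.
Then A·2^2 = -24 gives A = -6, and g(n) = -6·2^n.
g(5) = -6·2^5 = -192.

-192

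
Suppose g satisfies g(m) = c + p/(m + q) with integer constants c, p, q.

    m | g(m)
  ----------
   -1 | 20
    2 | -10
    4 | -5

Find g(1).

(g(m) − c)(m + q) = p for each data point; the three points give a linear system in c and q, then p follows.
Solving: c = 0, q = 0, p = -20, so g(m) = -20/(m + 0).
Then g(1) = 0 − 20/1 = -20.

-20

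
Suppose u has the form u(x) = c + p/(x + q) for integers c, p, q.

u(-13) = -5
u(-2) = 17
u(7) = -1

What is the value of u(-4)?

-23

(u(x) − c)(x + q) = p for each data point; the three points give a linear system in c and q, then p follows.
Solving: c = -3, q = 3, p = 20, so u(x) = -3 + 20/(x + 3).
Then u(-4) = -3 + 20/(-1) = -23.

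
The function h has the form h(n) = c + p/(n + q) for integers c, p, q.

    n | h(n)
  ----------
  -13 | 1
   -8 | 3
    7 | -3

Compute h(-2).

-21

(h(n) − c)(n + q) = p for each data point; the three points give a linear system in c and q, then p follows.
Solving: c = -1, q = 3, p = -20, so h(n) = -1 − 20/(n + 3).
Then h(-2) = -1 − 20/1 = -21.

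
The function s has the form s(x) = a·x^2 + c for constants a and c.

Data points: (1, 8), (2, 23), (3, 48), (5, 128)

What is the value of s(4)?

From s(1) = 8 and s(2) = 23: 1a + c = 8 and 4a + c = 23.
Subtracting: 3a = 15, so a = 5; then c = 8 − 5·1 = 3.
So s(x) = 5x² + 3, and s(4) = 83.

83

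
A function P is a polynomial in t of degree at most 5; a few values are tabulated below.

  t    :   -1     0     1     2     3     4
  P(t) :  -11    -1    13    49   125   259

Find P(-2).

-35

First differences: 10, 14, 36, 76, 134. Second differences: 4, 22, 40, 58. Third differences: 18, 18, 18.
Level-3 differences are constant, so P has degree 3.
Fitting a degree-3 polynomial gives P(t) = 3t³ + 2t² + 9t - 1.
Then P(-2) = -35.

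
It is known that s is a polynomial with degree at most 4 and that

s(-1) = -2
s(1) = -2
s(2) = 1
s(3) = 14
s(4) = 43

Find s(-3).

-34

Write s(x) = ax^4 + bx³ + cx² + dx + e; the 5 given values yield a linear system in the 5 coefficients.
Solving, the leading coefficient vanishes, and s(x) = x³ - x² - x - 1.
Then s(-3) = -34.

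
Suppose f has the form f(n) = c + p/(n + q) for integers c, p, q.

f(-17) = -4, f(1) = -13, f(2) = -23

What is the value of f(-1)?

-8

(f(n) − c)(n + q) = p for each data point; the three points give a linear system in c and q, then p follows.
Solving: c = -3, q = -3, p = 20, so f(n) = -3 + 20/(n − 3).
Then f(-1) = -3 + 20/(-4) = -8.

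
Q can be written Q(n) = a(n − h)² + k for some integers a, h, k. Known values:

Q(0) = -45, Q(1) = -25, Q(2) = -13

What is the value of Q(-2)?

-109

First differences 20, 12; second difference -8 = 2a, so a = -4.
Expanding, the n-coefficient is −2ah = 8h; matching it to the data gives h = 3, and then k = -9.
So Q(n) = -4(n − 3)² − 9.
Q(-2) = -4·(-5)² − 9 = -109.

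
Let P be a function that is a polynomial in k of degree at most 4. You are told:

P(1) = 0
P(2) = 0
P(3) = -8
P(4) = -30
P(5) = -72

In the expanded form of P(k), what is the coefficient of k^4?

0

Write P(k) = ak^4 + bk³ + ck² + dk + e; the 5 given values yield a linear system in the 5 coefficients.
Solving, the leading coefficient vanishes, and P(k) = -k³ + 2k² + k - 2.
The coefficient of k^4 is 0.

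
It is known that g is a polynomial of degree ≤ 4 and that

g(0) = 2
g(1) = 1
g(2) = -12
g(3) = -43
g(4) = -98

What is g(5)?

First differences: -1, -13, -31, -55. Second differences: -12, -18, -24. Third differences: -6, -6.
Level-3 differences are constant, so g has degree 3.
Fitting a degree-3 polynomial gives g(m) = -m³ - 3m² + 3m + 2.
Then g(5) = -183.

-183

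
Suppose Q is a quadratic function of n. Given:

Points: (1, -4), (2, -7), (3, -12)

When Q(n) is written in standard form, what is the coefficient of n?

Write Q(n) = an² + bn + c; the 3 given values yield a linear system in the 3 coefficients.
Solving, Q(n) = -n² - 3.
The coefficient of n is 0.

0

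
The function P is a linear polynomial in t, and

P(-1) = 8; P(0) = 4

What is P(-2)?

12

Write P(t) = at + b; the 2 given values yield a linear system in the 2 coefficients.
Solving, P(t) = -4t + 4.
Then P(-2) = 12.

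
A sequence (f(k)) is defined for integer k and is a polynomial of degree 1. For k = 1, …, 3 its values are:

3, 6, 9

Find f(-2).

-6

First differences: 3, 3.
Level-1 differences are constant, so f has degree 1.
Fitting a degree-1 polynomial gives f(k) = 3k.
Then f(-2) = -6.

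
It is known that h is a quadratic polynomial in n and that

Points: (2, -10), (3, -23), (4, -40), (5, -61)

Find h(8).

-148

Write h(n) = an² + bn + c; the 4 given values yield a linear system in the 3 coefficients.
Solving, h(n) = -2n² - 3n + 4.
Then h(8) = -148.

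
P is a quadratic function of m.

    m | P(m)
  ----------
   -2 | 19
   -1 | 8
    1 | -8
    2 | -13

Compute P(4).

-17

Write P(m) = am² + bm + c; the 4 given values yield a linear system in the 3 coefficients.
Solving, P(m) = m² - 8m - 1.
Then P(4) = -17.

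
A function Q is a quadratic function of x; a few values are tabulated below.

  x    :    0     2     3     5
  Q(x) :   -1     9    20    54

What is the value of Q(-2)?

5

Write Q(x) = ax² + bx + c; the 4 given values yield a linear system in the 3 coefficients.
Solving, Q(x) = 2x² + x - 1.
Then Q(-2) = 5.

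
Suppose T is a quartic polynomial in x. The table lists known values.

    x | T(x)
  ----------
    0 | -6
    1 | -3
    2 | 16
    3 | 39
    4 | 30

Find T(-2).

-36

Write T(x) = ax^4 + bx³ + cx² + dx + e; the 5 given values yield a linear system in the 5 coefficients.
Solving, T(x) = -x^4 + 4x³ + 3x² - 3x - 6.
Then T(-2) = -36.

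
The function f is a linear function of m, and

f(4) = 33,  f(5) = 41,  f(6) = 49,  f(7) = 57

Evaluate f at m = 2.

First differences: 8, 8, 8.
Level-1 differences are constant, so f has degree 1.
Fitting a degree-1 polynomial gives f(m) = 8m + 1.
Then f(2) = 17.

17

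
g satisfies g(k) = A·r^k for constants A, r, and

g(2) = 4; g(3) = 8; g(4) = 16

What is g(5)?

32

Consecutive ratio: 8/4 = 2, and 16/8 = 2, so r = 2.
Then A·2^2 = 4 gives A = 1, and g(k) = 1·2^k.
g(5) = 1·2^5 = 32.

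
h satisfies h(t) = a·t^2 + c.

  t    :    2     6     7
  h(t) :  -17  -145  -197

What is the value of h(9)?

-325

From h(2) = -17 and h(6) = -145: 4a + c = -17 and 36a + c = -145.
Subtracting: 32a = -128, so a = -4; then c = -17 − (-4)·4 = -1.
So h(t) = -4t² − 1, and h(9) = -325.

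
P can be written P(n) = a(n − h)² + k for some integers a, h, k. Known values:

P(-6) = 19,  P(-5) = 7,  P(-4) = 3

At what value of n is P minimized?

First differences -12, -4; second difference 8 = 2a, so a = 4.
Expanding, the n-coefficient is −2ah = -8h; matching it to the data gives h = -4, and then k = 3.
So P(n) = 4(n + 4)² + 3.
Hence h = -4.

-4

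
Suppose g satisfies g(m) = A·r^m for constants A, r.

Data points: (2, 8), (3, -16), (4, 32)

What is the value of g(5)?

-64

Consecutive ratio: -16/8 = -2, and 32/(-16) = -2, so r = -2.
Then A·(-2)^2 = 8 gives A = 2, and g(m) = 2·(-2)^m.
g(5) = 2·(-2)^5 = -64.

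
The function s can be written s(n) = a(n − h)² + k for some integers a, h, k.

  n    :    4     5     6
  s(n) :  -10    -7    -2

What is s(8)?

14

First differences 3, 5; second difference 2 = 2a, so a = 1.
Expanding, the n-coefficient is −2ah = -2h; matching it to the data gives h = 3, and then k = -11.
So s(n) = 1(n − 3)² − 11.
s(8) = 1·5² − 11 = 14.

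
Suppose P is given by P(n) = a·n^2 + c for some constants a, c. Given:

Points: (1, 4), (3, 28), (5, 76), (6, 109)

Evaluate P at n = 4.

49

From P(1) = 4 and P(3) = 28: 1a + c = 4 and 9a + c = 28.
Subtracting: 8a = 24, so a = 3; then c = 4 − 3·1 = 1.
So P(n) = 3n² + 1, and P(4) = 49.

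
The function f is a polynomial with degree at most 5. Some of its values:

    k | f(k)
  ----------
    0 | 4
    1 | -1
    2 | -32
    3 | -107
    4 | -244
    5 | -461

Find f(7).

-1207

First differences: -5, -31, -75, -137, -217. Second differences: -26, -44, -62, -80. Third differences: -18, -18, -18.
Level-3 differences are constant, so f has degree 3.
Fitting a degree-3 polynomial gives f(k) = -3k³ - 4k² + 2k + 4.
Then f(7) = -1207.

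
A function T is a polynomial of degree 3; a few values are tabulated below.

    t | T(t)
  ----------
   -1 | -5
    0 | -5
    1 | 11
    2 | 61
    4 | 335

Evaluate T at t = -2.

Write T(t) = at³ + bt² + ct + d; the 5 given values yield a linear system in the 4 coefficients.
Solving, T(t) = 3t³ + 8t² + 5t - 5.
Then T(-2) = -7.

-7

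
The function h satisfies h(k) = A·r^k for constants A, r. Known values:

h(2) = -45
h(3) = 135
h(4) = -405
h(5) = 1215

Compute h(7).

10935

Consecutive ratio: 135/(-45) = -3, and -405/135 = -3, so r = -3.
Then A·(-3)^2 = -45 gives A = -5, and h(k) = -5·(-3)^k.
h(7) = -5·(-3)^7 = 10935.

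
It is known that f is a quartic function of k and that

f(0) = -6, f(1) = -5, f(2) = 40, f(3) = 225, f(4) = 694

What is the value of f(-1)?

Write f(k) = ak^4 + bk³ + ck² + dk + e; the 5 given values yield a linear system in the 5 coefficients.
Solving, f(k) = 2k^4 + 4k³ - 4k² - k - 6.
Then f(-1) = -11.

-11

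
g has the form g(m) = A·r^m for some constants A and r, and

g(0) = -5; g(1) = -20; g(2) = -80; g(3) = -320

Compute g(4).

-1280

Consecutive ratio: -20/(-5) = 4, and -80/(-20) = 4, so r = 4.
Then A·4^0 = -5 gives A = -5, and g(m) = -5·4^m.
g(4) = -5·4^4 = -1280.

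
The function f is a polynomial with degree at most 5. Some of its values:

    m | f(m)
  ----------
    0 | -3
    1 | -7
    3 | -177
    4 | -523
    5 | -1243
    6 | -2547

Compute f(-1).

-13

Write f(m) = am^5 + bm^4 + cm³ + dm² + em + p; the 6 given values yield a linear system in the 6 coefficients.
Solving, the leading coefficient vanishes, and f(m) = -2m^4 + m³ - 5m² + 2m - 3.
Then f(-1) = -13.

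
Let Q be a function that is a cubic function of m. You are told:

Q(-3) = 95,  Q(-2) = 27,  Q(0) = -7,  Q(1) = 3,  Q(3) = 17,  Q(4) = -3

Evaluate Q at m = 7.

Write Q(m) = am³ + bm² + cm + d; the 6 given values yield a linear system in the 4 coefficients.
Solving, Q(m) = -2m³ + 7m² + 5m - 7.
Then Q(7) = -315.

-315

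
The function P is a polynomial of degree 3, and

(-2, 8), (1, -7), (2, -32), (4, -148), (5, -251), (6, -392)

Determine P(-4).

Write P(n) = an³ + bn² + cn + d; the 6 given values yield a linear system in the 4 coefficients.
Solving, P(n) = -n³ - 4n² - 6n + 4.
Then P(-4) = 28.

28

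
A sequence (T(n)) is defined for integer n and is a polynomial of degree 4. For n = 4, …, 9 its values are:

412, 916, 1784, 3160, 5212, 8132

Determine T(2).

40

First differences: 504, 868, 1376, 2052, 2920. Second differences: 364, 508, 676, 868. Third differences: 144, 168, 192. Fourth differences: 24, 24.
Level-4 differences are constant, so T has degree 4.
Fitting a degree-4 polynomial gives T(n) = n^4 + 2n³ + n² + 4n - 4.
Then T(2) = 40.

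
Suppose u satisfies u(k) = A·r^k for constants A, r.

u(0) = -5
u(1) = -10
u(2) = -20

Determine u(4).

Consecutive ratio: -10/(-5) = 2, and -20/(-10) = 2, so r = 2.
Then A·2^0 = -5 gives A = -5, and u(k) = -5·2^k.
u(4) = -5·2^4 = -80.

-80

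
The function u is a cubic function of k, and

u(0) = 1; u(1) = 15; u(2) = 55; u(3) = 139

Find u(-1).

Write u(k) = ak³ + bk² + ck + d; the 4 given values yield a linear system in the 4 coefficients.
Solving, u(k) = 3k³ + 4k² + 7k + 1.
Then u(-1) = -5.

-5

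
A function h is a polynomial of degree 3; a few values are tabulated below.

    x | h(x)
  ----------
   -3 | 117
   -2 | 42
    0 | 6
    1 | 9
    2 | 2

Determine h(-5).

471

Write h(x) = ax³ + bx² + cx + d; the 5 given values yield a linear system in the 4 coefficients.
Solving, h(x) = -3x³ + 4x² + 2x + 6.
Then h(-5) = 471.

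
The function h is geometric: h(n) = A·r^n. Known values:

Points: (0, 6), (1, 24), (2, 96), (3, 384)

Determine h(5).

Consecutive ratio: 24/6 = 4, and 96/24 = 4, so r = 4.
Then A·4^0 = 6 gives A = 6, and h(n) = 6·4^n.
h(5) = 6·4^5 = 6144.

6144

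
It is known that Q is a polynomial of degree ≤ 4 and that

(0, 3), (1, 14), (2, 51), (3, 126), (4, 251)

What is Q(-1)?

Write Q(x) = ax^4 + bx³ + cx² + dx + e; the 5 given values yield a linear system in the 5 coefficients.
Solving, the leading coefficient vanishes, and Q(x) = 2x³ + 7x² + 2x + 3.
Then Q(-1) = 6.

6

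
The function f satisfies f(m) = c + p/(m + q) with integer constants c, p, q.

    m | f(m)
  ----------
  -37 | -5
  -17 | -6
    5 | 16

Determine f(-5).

(f(m) − c)(m + q) = p for each data point; the three points give a linear system in c and q, then p follows.
Solving: c = -4, q = -3, p = 40, so f(m) = -4 + 40/(m − 3).
Then f(-5) = -4 + 40/(-8) = -9.

-9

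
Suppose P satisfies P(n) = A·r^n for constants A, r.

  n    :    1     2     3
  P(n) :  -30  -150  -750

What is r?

5

Consecutive ratio: -150/(-30) = 5, and -750/(-150) = 5, so r = 5.
Then A·5^1 = -30 gives A = -6, and P(n) = -6·5^n.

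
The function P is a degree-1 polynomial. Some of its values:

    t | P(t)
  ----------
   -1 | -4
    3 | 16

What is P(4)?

21

Write P(t) = at + b; the 2 given values yield a linear system in the 2 coefficients.
Solving, P(t) = 5t + 1.
Then P(4) = 21.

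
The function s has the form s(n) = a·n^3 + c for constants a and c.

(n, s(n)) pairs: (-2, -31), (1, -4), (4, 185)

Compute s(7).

From s(-2) = -31 and s(1) = -4: -8a + c = -31 and 1a + c = -4.
Subtracting: 9a = 27, so a = 3; then c = -31 − 3·(-8) = -7.
So s(n) = 3n³ − 7, and s(7) = 1022.

1022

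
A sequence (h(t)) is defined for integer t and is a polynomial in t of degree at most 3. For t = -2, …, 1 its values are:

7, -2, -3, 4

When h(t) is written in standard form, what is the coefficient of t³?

0

First differences: -9, -1, 7. Second differences: 8, 8.
Level-2 differences are constant, so h has degree 2.
Fitting a degree-2 polynomial gives h(t) = 4t² + 3t - 3.
The coefficient of t³ is 0.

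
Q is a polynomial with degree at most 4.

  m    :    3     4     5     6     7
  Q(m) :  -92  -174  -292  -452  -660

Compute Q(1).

First differences: -82, -118, -160, -208. Second differences: -36, -42, -48. Third differences: -6, -6.
Level-3 differences are constant, so Q has degree 3.
Fitting a degree-3 polynomial gives Q(m) = -m³ - 6m² - 3m - 2.
Then Q(1) = -12.

-12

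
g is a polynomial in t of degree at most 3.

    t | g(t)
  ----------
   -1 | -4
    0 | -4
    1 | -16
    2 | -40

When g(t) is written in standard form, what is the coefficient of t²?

-6

Write g(t) = at³ + bt² + ct + d; the 4 given values yield a linear system in the 4 coefficients.
Solving, the leading coefficient vanishes, and g(t) = -6t² - 6t - 4.
The coefficient of t² is -6.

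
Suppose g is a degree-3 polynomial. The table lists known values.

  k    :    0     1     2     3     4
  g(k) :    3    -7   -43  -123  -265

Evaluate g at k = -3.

First differences: -10, -36, -80, -142. Second differences: -26, -44, -62. Third differences: -18, -18.
Level-3 differences are constant, so g has degree 3.
Fitting a degree-3 polynomial gives g(k) = -3k³ - 4k² - 3k + 3.
Then g(-3) = 57.

57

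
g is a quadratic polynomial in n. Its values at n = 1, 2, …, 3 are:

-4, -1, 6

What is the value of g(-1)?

2

Write g(n) = an² + bn + c; the 3 given values yield a linear system in the 3 coefficients.
Solving, g(n) = 2n² - 3n - 3.
Then g(-1) = 2.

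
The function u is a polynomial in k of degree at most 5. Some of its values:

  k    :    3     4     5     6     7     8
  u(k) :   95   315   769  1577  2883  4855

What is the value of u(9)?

7685

First differences: 220, 454, 808, 1306, 1972. Second differences: 234, 354, 498, 666. Third differences: 120, 144, 168. Fourth differences: 24, 24.
Level-4 differences are constant, so u has degree 4.
Extending the table by one column gives the next first difference 2830, so u(9) = 4855 + 2830 = 7685.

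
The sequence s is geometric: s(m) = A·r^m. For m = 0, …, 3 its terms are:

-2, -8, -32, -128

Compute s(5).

Consecutive ratio: -8/(-2) = 4, and -32/(-8) = 4, so r = 4.
Then A·4^0 = -2 gives A = -2, and s(m) = -2·4^m.
s(5) = -2·4^5 = -2048.

-2048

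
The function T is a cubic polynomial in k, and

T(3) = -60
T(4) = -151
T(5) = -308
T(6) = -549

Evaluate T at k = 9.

-1956

Write T(k) = ak³ + bk² + ck + d; the 4 given values yield a linear system in the 4 coefficients.
Solving, T(k) = -3k³ + 3k² - k - 3.
Then T(9) = -1956.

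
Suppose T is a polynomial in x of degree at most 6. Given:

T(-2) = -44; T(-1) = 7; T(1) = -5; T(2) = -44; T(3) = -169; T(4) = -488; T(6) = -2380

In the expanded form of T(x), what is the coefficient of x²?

-5

Write T(x) = ax^6 + bx^5 + cx^4 + dx³ + ex² + px + q; the 7 given values yield a linear system in the 7 coefficients.
Solving, the top 2 coefficients vanish, and T(x) = -2x^4 + 2x³ - 5x² - 8x + 8.
The coefficient of x² is -5.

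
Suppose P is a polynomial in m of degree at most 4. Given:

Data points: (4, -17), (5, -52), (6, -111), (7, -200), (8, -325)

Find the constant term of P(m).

First differences: -35, -59, -89, -125. Second differences: -24, -30, -36. Third differences: -6, -6.
Level-3 differences are constant, so P has degree 3.
Fitting a degree-3 polynomial gives P(m) = -m³ + 3m² - m + 3.
The constant term is P(0) = 3.

3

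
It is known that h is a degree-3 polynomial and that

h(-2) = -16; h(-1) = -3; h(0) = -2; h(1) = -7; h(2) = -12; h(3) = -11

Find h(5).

Write h(x) = ax³ + bx² + cx + d; the 6 given values yield a linear system in the 4 coefficients.
Solving, h(x) = x³ - 3x² - 3x - 2.
Then h(5) = 33.

33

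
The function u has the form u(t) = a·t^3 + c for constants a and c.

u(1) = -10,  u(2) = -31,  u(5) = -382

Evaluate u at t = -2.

From u(1) = -10 and u(2) = -31: 1a + c = -10 and 8a + c = -31.
Subtracting: 7a = -21, so a = -3; then c = -10 − (-3)·1 = -7.
So u(t) = -3t³ − 7, and u(-2) = 17.

17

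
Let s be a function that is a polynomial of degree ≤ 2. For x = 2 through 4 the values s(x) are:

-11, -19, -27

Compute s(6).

First differences: -8, -8.
Level-1 differences are constant, so s has degree 1.
Fitting a degree-1 polynomial gives s(x) = -8x + 5.
Then s(6) = -43.

-43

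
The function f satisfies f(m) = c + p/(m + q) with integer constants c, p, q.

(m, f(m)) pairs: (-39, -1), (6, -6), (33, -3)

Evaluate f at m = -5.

16

(f(m) − c)(m + q) = p for each data point; the three points give a linear system in c and q, then p follows.
Solving: c = -2, q = 3, p = -36, so f(m) = -2 − 36/(m + 3).
Then f(-5) = -2 − 36/(-2) = 16.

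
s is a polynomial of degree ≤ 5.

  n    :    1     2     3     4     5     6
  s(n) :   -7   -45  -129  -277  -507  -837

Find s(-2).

Write s(n) = an^5 + bn^4 + cn³ + dn² + en + p; the 6 given values yield a linear system in the 6 coefficients.
Solving, the top 2 coefficients vanish, and s(n) = -3n³ - 5n² - 2n + 3.
Then s(-2) = 11.

11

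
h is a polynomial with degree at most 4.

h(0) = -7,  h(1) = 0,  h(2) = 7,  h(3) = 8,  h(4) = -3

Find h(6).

-85

First differences: 7, 7, 1, -11. Second differences: 0, -6, -12. Third differences: -6, -6.
Level-3 differences are constant, so h has degree 3.
Fitting a degree-3 polynomial gives h(t) = -t³ + 3t² + 5t - 7.
Then h(6) = -85.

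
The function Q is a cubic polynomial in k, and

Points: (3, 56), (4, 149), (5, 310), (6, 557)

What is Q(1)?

Write Q(k) = ak³ + bk² + ck + d; the 4 given values yield a linear system in the 4 coefficients.
Solving, Q(k) = 3k³ - 2k² - 4k + 5.
Then Q(1) = 2.

2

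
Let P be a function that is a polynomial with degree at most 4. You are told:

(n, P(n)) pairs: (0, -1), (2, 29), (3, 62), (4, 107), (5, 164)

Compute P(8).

Write P(n) = an^4 + bn³ + cn² + dn + e; the 5 given values yield a linear system in the 5 coefficients.
Solving, the top 2 coefficients vanish, and P(n) = 6n² + 3n - 1.
Then P(8) = 407.

407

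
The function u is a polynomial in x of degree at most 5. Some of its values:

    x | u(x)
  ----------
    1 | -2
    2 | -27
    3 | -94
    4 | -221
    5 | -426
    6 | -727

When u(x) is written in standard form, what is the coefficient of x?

First differences: -25, -67, -127, -205, -301. Second differences: -42, -60, -78, -96. Third differences: -18, -18, -18.
Level-3 differences are constant, so u has degree 3.
Fitting a degree-3 polynomial gives u(x) = -3x³ - 3x² + 5x - 1.
The coefficient of x is 5.

5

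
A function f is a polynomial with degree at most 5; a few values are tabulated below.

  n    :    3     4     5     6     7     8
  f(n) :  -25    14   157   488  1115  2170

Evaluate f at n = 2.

-20

First differences: 39, 143, 331, 627, 1055. Second differences: 104, 188, 296, 428. Third differences: 84, 108, 132. Fourth differences: 24, 24.
Level-4 differences are constant, so f has degree 4.
Fitting a degree-4 polynomial gives f(n) = n^4 - 4n³ + 3n² - 9n + 2.
Then f(2) = -20.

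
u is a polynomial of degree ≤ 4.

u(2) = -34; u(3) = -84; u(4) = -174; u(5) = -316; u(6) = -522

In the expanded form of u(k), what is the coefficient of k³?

-2

First differences: -50, -90, -142, -206. Second differences: -40, -52, -64. Third differences: -12, -12.
Level-3 differences are constant, so u has degree 3.
Fitting a degree-3 polynomial gives u(k) = -2k³ - 2k² - 2k - 6.
The coefficient of k³ is -2.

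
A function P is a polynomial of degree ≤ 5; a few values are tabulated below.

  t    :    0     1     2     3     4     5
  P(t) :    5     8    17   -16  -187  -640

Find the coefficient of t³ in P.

First differences: 3, 9, -33, -171, -453. Second differences: 6, -42, -138, -282. Third differences: -48, -96, -144. Fourth differences: -48, -48.
Level-4 differences are constant, so P has degree 4.
Fitting a degree-4 polynomial gives P(t) = -2t^4 + 4t³ + 5t² - 4t + 5.
The coefficient of t³ is 4.

4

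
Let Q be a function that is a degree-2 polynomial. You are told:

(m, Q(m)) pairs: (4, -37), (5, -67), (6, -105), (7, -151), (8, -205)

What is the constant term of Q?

3

First differences: -30, -38, -46, -54. Second differences: -8, -8, -8.
Level-2 differences are constant, so Q has degree 2.
Fitting a degree-2 polynomial gives Q(m) = -4m² + 6m + 3.
The constant term is Q(0) = 3.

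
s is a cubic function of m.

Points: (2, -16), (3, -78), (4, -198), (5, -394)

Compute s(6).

Write s(m) = am³ + bm² + cm + d; the 4 given values yield a linear system in the 4 coefficients.
Solving, s(m) = -3m³ - 2m² + 5m + 6.
Then s(6) = -684.

-684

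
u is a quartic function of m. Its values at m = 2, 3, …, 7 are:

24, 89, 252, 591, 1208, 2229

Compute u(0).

First differences: 65, 163, 339, 617, 1021. Second differences: 98, 176, 278, 404. Third differences: 78, 102, 126. Fourth differences: 24, 24.
Level-4 differences are constant, so u has degree 4.
Fitting a degree-4 polynomial gives u(m) = m^4 - m³ + 3m² + 4m - 4.
Then u(0) = -4.

-4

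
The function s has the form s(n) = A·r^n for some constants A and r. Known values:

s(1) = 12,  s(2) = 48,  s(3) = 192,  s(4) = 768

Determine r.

Consecutive ratio: 48/12 = 4, and 192/48 = 4, so r = 4.
Then A·4^1 = 12 gives A = 3, and s(n) = 3·4^n.

4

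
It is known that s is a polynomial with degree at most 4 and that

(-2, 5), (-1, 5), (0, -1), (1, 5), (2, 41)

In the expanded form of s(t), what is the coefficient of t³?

First differences: 0, -6, 6, 36. Second differences: -6, 12, 30. Third differences: 18, 18.
Level-3 differences are constant, so s has degree 3.
Fitting a degree-3 polynomial gives s(t) = 3t³ + 6t² - 3t - 1.
The coefficient of t³ is 3.

3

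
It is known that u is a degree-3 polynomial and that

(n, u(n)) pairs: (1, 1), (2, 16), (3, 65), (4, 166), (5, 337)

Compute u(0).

2

Write u(n) = an³ + bn² + cn + d; the 5 given values yield a linear system in the 4 coefficients.
Solving, u(n) = 3n³ - n² - 3n + 2.
Then u(0) = 2.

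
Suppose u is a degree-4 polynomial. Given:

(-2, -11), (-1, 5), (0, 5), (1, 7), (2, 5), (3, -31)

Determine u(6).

First differences: 16, 0, 2, -2, -36. Second differences: -16, 2, -4, -34. Third differences: 18, -6, -30. Fourth differences: -24, -24.
Level-4 differences are constant, so u has degree 4.
Fitting a degree-4 polynomial gives u(m) = -m^4 + m³ + 2m² + 5.
Then u(6) = -1003.

-1003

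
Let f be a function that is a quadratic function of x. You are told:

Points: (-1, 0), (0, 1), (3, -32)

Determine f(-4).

Write f(x) = ax² + bx + c; the 3 given values yield a linear system in the 3 coefficients.
Solving, f(x) = -3x² - 2x + 1.
Then f(-4) = -39.

-39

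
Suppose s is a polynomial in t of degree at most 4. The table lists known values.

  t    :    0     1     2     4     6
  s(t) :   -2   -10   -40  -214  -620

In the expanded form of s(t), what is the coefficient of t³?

-2

Write s(t) = at^4 + bt³ + ct² + dt + e; the 5 given values yield a linear system in the 5 coefficients.
Solving, the leading coefficient vanishes, and s(t) = -2t³ - 5t² - t - 2.
The coefficient of t³ is -2.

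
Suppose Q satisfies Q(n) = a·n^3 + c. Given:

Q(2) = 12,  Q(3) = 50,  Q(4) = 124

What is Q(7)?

682

From Q(2) = 12 and Q(3) = 50: 8a + c = 12 and 27a + c = 50.
Subtracting: 19a = 38, so a = 2; then c = 12 − 2·8 = -4.
So Q(n) = 2n³ − 4, and Q(7) = 682.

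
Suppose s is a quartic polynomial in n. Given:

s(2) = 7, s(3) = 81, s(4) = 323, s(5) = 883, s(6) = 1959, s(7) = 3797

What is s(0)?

First differences: 74, 242, 560, 1076, 1838. Second differences: 168, 318, 516, 762. Third differences: 150, 198, 246. Fourth differences: 48, 48.
Level-4 differences are constant, so s has degree 4.
Fitting a degree-4 polynomial gives s(n) = 2n^4 - 3n³ + n² - 4n + 3.
The constant term is s(0) = 3.

3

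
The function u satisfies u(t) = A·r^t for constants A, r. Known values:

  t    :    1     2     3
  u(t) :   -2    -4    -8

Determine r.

2

Consecutive ratio: -4/(-2) = 2, and -8/(-4) = 2, so r = 2.
Then A·2^1 = -2 gives A = -1, and u(t) = -1·2^t.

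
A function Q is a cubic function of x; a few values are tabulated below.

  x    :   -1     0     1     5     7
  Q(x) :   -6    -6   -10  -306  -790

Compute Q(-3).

Write Q(x) = ax³ + bx² + cx + d; the 5 given values yield a linear system in the 4 coefficients.
Solving, Q(x) = -2x³ - 2x² - 6.
Then Q(-3) = 30.

30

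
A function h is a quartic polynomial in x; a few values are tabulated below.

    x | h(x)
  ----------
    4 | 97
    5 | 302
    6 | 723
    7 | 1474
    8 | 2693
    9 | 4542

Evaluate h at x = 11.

10898

First differences: 205, 421, 751, 1219, 1849. Second differences: 216, 330, 468, 630. Third differences: 114, 138, 162. Fourth differences: 24, 24.
Level-4 differences are constant, so h has degree 4.
Fitting a degree-4 polynomial gives h(x) = x^4 - 3x³ + 2x² + x - 3.
Then h(11) = 10898.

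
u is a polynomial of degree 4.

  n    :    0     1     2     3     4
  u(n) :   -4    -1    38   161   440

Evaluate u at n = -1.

Write u(n) = an^4 + bn³ + cn² + dn + e; the 5 given values yield a linear system in the 5 coefficients.
Solving, u(n) = n^4 + 2n³ + 5n² - 5n - 4.
Then u(-1) = 5.

5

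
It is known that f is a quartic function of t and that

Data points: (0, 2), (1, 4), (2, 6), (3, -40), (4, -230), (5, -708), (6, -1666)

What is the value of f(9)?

-10060

First differences: 2, 2, -46, -190, -478, -958. Second differences: 0, -48, -144, -288, -480. Third differences: -48, -96, -144, -192. Fourth differences: -48, -48, -48.
Level-4 differences are constant, so f has degree 4.
Fitting a degree-4 polynomial gives f(t) = -2t^4 + 4t³ + 2t² - 2t + 2.
Then f(9) = -10060.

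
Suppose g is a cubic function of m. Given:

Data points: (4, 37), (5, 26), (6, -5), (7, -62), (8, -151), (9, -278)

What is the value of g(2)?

First differences: -11, -31, -57, -89, -127. Second differences: -20, -26, -32, -38. Third differences: -6, -6, -6.
Level-3 differences are constant, so g has degree 3.
Fitting a degree-3 polynomial gives g(m) = -m³ + 5m² + 5m + 1.
Then g(2) = 23.

23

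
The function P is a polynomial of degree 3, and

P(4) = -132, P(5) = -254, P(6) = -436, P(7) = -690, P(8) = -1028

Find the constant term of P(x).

First differences: -122, -182, -254, -338. Second differences: -60, -72, -84. Third differences: -12, -12.
Level-3 differences are constant, so P has degree 3.
Fitting a degree-3 polynomial gives P(x) = -2x³ - 4.
The constant term is P(0) = -4.

-4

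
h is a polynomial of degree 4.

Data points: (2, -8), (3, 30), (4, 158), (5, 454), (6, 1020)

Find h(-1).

Write h(m) = am^4 + bm³ + cm² + dm + e; the 5 given values yield a linear system in the 5 coefficients.
Solving, h(m) = m^4 - m³ - m² - 3m - 6.
Then h(-1) = -2.

-2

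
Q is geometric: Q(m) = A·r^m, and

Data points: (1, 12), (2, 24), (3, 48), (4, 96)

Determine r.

2

Consecutive ratio: 24/12 = 2, and 48/24 = 2, so r = 2.
Then A·2^1 = 12 gives A = 6, and Q(m) = 6·2^m.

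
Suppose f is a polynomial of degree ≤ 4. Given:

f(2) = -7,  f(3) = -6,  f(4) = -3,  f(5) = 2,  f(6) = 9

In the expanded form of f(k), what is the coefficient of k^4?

First differences: 1, 3, 5, 7. Second differences: 2, 2, 2.
Level-2 differences are constant, so f has degree 2.
Fitting a degree-2 polynomial gives f(k) = k² - 4k - 3.
The coefficient of k^4 is 0.

0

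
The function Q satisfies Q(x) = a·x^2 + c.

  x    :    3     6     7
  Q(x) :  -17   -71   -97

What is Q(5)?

-49

From Q(3) = -17 and Q(6) = -71: 9a + c = -17 and 36a + c = -71.
Subtracting: 27a = -54, so a = -2; then c = -17 − (-2)·9 = 1.
So Q(x) = -2x² + 1, and Q(5) = -49.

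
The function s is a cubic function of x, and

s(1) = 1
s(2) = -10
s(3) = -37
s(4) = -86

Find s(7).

Write s(x) = ax³ + bx² + cx + d; the 4 given values yield a linear system in the 4 coefficients.
Solving, s(x) = -x³ - 2x² + 2x + 2.
Then s(7) = -425.

-425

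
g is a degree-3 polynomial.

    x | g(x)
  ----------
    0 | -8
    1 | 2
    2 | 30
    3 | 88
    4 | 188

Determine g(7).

860

First differences: 10, 28, 58, 100. Second differences: 18, 30, 42. Third differences: 12, 12.
Level-3 differences are constant, so g has degree 3.
Fitting a degree-3 polynomial gives g(x) = 2x³ + 3x² + 5x - 8.
Then g(7) = 860.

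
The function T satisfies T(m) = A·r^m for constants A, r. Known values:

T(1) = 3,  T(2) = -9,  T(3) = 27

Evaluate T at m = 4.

-81

Consecutive ratio: -9/3 = -3, and 27/(-9) = -3, so r = -3.
Then A·(-3)^1 = 3 gives A = -1, and T(m) = -1·(-3)^m.
T(4) = -1·(-3)^4 = -81.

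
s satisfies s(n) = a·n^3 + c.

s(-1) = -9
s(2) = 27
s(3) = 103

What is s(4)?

251

From s(-1) = -9 and s(2) = 27: -1a + c = -9 and 8a + c = 27.
Subtracting: 9a = 36, so a = 4; then c = -9 − 4·(-1) = -5.
So s(n) = 4n³ − 5, and s(4) = 251.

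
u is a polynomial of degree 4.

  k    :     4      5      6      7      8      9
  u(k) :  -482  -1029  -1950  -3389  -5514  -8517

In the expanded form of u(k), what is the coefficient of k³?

First differences: -547, -921, -1439, -2125, -3003. Second differences: -374, -518, -686, -878. Third differences: -144, -168, -192. Fourth differences: -24, -24.
Level-4 differences are constant, so u has degree 4.
Fitting a degree-4 polynomial gives u(k) = -k^4 - 2k³ - 6k² - 2k + 6.
The coefficient of k³ is -2.

-2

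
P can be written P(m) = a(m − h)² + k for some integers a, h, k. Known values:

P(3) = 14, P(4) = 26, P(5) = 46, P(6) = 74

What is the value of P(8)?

154

First differences 12, 20, 28; second difference 8 = 2a, so a = 4.
Expanding, the m-coefficient is −2ah = -8h; matching it to the data gives h = 2, and then k = 10.
So P(m) = 4(m − 2)² + 10.
P(8) = 4·6² + 10 = 154.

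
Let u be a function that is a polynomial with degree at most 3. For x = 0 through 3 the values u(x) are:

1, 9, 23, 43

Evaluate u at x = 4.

First differences: 8, 14, 20. Second differences: 6, 6.
Level-2 differences are constant, so u has degree 2.
Extending the table by one column gives the next first difference 26, so u(4) = 43 + 26 = 69.

69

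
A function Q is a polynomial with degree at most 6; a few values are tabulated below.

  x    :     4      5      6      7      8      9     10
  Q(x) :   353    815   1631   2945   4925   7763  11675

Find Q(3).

First differences: 462, 816, 1314, 1980, 2838, 3912. Second differences: 354, 498, 666, 858, 1074. Third differences: 144, 168, 192, 216. Fourth differences: 24, 24, 24.
Level-4 differences are constant, so Q has degree 4.
Fitting a degree-4 polynomial gives Q(x) = x^4 + 2x³ - 4x² + 7x + 5.
Then Q(3) = 125.

125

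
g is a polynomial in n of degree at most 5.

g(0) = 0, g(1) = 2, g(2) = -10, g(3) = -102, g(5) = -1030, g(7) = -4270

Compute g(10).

-18610

Write g(n) = an^5 + bn^4 + cn³ + dn² + en + p; the 6 given values yield a linear system in the 6 coefficients.
Solving, the leading coefficient vanishes, and g(n) = -2n^4 + n³ + 4n² - n.
Then g(10) = -18610.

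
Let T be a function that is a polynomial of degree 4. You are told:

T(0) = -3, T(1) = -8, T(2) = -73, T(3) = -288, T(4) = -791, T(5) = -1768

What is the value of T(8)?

Write T(n) = an^4 + bn³ + cn² + dn + e; the 6 given values yield a linear system in the 5 coefficients.
Solving, T(n) = -2n^4 - 3n³ - 7n² + 7n - 3.
Then T(8) = -10123.

-10123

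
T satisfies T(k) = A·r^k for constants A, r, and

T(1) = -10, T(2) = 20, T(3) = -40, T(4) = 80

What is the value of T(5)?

-160

Consecutive ratio: 20/(-10) = -2, and -40/20 = -2, so r = -2.
Then A·(-2)^1 = -10 gives A = 5, and T(k) = 5·(-2)^k.
T(5) = 5·(-2)^5 = -160.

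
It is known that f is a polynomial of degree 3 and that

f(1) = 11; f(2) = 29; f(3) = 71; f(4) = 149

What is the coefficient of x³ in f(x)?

Write f(x) = ax³ + bx² + cx + d; the 4 given values yield a linear system in the 4 coefficients.
Solving, f(x) = 2x³ + 4x + 5.
The coefficient of x³ is 2.

2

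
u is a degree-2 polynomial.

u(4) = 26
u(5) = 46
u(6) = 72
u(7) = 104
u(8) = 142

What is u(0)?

First differences: 20, 26, 32, 38. Second differences: 6, 6, 6.
Level-2 differences are constant, so u has degree 2.
Fitting a degree-2 polynomial gives u(m) = 3m² - 7m + 6.
The constant term is u(0) = 6.

6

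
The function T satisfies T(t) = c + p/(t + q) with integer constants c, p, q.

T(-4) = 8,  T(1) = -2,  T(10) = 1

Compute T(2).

(T(t) − c)(t + q) = p for each data point; the three points give a linear system in c and q, then p follows.
Solving: c = 2, q = 2, p = -12, so T(t) = 2 − 12/(t + 2).
Then T(2) = 2 − 12/4 = -1.

-1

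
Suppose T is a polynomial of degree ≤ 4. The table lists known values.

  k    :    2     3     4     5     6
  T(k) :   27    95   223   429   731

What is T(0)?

-1

First differences: 68, 128, 206, 302. Second differences: 60, 78, 96. Third differences: 18, 18.
Level-3 differences are constant, so T has degree 3.
Fitting a degree-3 polynomial gives T(k) = 3k³ + 3k² - 4k - 1.
The constant term is T(0) = -1.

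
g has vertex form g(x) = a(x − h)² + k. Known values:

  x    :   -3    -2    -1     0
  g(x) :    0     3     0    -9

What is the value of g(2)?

First differences 3, -3, -9; second difference -6 = 2a, so a = -3.
Expanding, the x-coefficient is −2ah = 6h; matching it to the data gives h = -2, and then k = 3.
So g(x) = -3(x + 2)² + 3.
g(2) = -3·4² + 3 = -45.

-45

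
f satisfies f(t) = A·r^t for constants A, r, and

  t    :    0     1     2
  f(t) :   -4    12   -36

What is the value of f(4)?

Consecutive ratio: 12/(-4) = -3, and -36/12 = -3, so r = -3.
Then A·(-3)^0 = -4 gives A = -4, and f(t) = -4·(-3)^t.
f(4) = -4·(-3)^4 = -324.

-324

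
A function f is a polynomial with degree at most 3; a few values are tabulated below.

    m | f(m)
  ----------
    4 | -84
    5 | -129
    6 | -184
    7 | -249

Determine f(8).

-324

First differences: -45, -55, -65. Second differences: -10, -10.
Level-2 differences are constant, so f has degree 2.
Fitting a degree-2 polynomial gives f(m) = -5m² - 4.
Then f(8) = -324.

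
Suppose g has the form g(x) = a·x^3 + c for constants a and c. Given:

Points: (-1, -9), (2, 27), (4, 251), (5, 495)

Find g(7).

From g(-1) = -9 and g(2) = 27: -1a + c = -9 and 8a + c = 27.
Subtracting: 9a = 36, so a = 4; then c = -9 − 4·(-1) = -5.
So g(x) = 4x³ − 5, and g(7) = 1367.

1367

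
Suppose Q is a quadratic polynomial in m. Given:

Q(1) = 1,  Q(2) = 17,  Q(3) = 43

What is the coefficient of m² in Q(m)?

Write Q(m) = am² + bm + c; the 3 given values yield a linear system in the 3 coefficients.
Solving, Q(m) = 5m² + m - 5.
The coefficient of m² is 5.

5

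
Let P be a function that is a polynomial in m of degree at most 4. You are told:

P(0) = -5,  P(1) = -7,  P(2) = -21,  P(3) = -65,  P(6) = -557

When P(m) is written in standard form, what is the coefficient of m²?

Write P(m) = am^4 + bm³ + cm² + dm + e; the 5 given values yield a linear system in the 5 coefficients.
Solving, the leading coefficient vanishes, and P(m) = -3m³ + 3m² - 2m - 5.
The coefficient of m² is 3.

3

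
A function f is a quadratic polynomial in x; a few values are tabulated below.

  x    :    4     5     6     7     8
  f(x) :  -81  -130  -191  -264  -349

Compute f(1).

-6

Write f(x) = ax² + bx + c; the 5 given values yield a linear system in the 3 coefficients.
Solving, f(x) = -6x² + 5x - 5.
Then f(1) = -6.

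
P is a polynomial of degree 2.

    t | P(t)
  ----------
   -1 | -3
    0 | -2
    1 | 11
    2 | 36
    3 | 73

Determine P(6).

256

First differences: 1, 13, 25, 37. Second differences: 12, 12, 12.
Level-2 differences are constant, so P has degree 2.
Fitting a degree-2 polynomial gives P(t) = 6t² + 7t - 2.
Then P(6) = 256.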